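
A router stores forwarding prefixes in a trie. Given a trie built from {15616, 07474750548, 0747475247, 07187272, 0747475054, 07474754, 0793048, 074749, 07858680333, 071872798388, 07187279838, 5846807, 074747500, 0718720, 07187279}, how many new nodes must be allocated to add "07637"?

3

The longest prefix of "07637" already in the trie is "07" (length 2).
Each of the 3 remaining characters creates one node.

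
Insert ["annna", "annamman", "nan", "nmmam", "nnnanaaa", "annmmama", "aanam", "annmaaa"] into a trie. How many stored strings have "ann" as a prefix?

4

Walk to "ann"; the words in its subtree are exactly those with that prefix.
Matches: "annamman", "annmaaa", "annmmama", "annna"
Count: 4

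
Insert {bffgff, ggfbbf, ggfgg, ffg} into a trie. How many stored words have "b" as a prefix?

Traverse to the node for "b", then collect every word in that subtree.
Words under "b": bffgff
Count: 1

1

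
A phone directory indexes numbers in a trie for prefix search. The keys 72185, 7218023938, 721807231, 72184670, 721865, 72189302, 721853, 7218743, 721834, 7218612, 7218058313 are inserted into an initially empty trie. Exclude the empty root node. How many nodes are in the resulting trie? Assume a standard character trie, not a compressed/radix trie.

38

Insert word by word; a character creates a node only if that edge doesn't already exist:
  "72185" → 5 new (7, 2, 1, 8, 5)
  "7218023938" → prefix "7218" already present; 6 new (0, 2, 3, 9, 3, 8)
  "721807231" → prefix "72180" already present; 4 new (7, 2, 3, 1)
  "72184670" → prefix "7218" already present; 4 new (4, 6, 7, 0)
  "721865" → prefix "7218" already present; 2 new (6, 5)
  "72189302" → prefix "7218" already present; 4 new (9, 3, 0, 2)
  "721853" → prefix "72185" already present; 1 new (3)
  "7218743" → prefix "7218" already present; 3 new (7, 4, 3)
  "721834" → prefix "7218" already present; 2 new (3, 4)
  "7218612" → prefix "72186" already present; 2 new (1, 2)
  "7218058313" → prefix "72180" already present; 5 new (5, 8, 3, 1, 3)
Total nodes = 5 + 6 + 4 + 4 + 2 + 4 + 1 + 3 + 2 + 2 + 5 = 38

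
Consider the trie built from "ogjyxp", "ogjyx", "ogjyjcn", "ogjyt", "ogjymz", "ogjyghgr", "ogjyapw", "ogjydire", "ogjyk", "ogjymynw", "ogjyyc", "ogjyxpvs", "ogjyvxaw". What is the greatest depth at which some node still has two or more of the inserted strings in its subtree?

6

Look for the deepest trie node that still has at least two words in its subtree.
e.g. "ogjyxp" and "ogjyxpvs" share the prefix "ogjyxp" of length 6; no pair shares a longer one.
Longest shared-prefix length: 6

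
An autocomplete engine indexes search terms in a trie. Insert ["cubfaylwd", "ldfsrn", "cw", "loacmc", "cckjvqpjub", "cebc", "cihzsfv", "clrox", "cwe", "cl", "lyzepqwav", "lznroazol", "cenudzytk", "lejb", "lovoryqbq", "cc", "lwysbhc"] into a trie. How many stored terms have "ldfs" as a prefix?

Walk to "ldfs"; the words in its subtree are exactly those with that prefix.
Matches: "ldfsrn"
Count: 1

1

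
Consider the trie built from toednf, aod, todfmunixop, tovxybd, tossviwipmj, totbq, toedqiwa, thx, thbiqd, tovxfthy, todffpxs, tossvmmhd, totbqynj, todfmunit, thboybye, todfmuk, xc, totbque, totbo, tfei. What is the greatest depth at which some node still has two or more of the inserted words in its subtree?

8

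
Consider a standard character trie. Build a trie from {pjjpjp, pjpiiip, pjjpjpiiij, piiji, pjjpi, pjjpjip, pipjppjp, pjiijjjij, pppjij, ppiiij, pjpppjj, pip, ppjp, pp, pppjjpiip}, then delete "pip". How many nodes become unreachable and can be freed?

0

After clearing the end-marker at "pip", prune upward until reaching a node still needed by another word.
Every node on "pip" is still needed (e.g. by "pipjppjp"), so nothing is freed.
Nodes removed: 0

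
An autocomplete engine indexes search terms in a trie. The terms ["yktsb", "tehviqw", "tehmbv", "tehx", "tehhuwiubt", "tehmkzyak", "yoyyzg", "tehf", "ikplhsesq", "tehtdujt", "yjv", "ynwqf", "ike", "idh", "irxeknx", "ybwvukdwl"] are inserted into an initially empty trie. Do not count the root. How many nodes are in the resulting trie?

71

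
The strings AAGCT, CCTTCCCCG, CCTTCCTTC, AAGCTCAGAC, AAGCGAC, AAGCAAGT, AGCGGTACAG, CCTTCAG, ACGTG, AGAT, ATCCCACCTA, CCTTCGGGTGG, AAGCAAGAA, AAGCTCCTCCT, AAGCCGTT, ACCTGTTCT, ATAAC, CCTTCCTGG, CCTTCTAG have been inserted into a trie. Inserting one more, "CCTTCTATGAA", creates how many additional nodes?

4

Walking "CCTTCTATGAA" from the root, the first 7 characters ("CCTTCTA") follow existing edges; "T" is the first miss.
New nodes needed: |"CCTTCTATGAA"| − 7 = 11 − 7 = 4.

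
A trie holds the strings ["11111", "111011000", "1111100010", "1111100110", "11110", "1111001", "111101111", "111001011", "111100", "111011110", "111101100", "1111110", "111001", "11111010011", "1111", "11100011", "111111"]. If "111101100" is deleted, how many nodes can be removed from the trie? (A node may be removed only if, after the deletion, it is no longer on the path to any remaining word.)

Walk "111101100" from the leaf back toward the root, removing each node that no remaining word uses.
The suffix "00" (2 nodes) is used only by "111101100"; the node for "1111011" still has the child "1", so pruning stops there.
Nodes removed: 2

2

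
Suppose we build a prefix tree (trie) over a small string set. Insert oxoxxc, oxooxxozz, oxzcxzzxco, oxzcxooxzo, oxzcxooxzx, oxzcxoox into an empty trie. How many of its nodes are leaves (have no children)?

5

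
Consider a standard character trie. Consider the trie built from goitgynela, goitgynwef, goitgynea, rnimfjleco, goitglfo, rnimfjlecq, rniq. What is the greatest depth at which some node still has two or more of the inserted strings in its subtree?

9

The deepest shared node is where two words last agree before diverging.
e.g. "rnimfjleco" and "rnimfjlecq" share the prefix "rnimfjlec" of length 9; no pair shares a longer one.
Longest shared-prefix length: 9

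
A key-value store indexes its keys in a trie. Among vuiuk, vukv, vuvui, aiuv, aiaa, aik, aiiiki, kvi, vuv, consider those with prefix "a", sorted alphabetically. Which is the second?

aiiiki

DFS of the "a" subtree visits, in order: "aiaa", "aiiiki", "aik", "aiuv"
Position 2: aiiiki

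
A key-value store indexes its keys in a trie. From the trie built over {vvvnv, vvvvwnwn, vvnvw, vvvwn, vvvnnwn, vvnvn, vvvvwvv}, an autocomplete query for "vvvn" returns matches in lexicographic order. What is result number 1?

vvvnnwn

Words with prefix "vvvn", in lexicographic order: "vvvnnwn", "vvvnv"
The 1st is vvvnnwn.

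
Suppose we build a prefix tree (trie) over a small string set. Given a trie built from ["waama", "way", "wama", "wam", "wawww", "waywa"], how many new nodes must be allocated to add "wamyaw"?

Walking "wamyaw" from the root, the first 3 characters ("wam") follow existing edges; "y" is the first miss.
New nodes needed: |"wamyaw"| − 3 = 6 − 3 = 3.

3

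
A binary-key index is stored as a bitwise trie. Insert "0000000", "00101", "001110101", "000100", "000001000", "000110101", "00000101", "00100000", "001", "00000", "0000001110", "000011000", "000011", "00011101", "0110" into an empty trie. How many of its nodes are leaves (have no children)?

A leaf is a node with no children — equivalently, the end of a word that is not a proper prefix of any other stored word.
Those words: "0000000", "0000001110", "000001000", "00000101", "000011000", "000100", "000110101", "00011101", "00100000", "00101", "001110101", "0110"
Leaf count: 12

12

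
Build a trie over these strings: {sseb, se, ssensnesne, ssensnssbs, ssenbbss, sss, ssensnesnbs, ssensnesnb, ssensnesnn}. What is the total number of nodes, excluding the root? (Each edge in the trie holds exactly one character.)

24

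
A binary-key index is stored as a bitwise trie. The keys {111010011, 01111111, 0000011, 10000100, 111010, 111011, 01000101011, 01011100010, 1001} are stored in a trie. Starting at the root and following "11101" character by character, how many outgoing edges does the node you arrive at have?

Follow the path "11101" to its node, then look at its outgoing edges.
Distinct next characters after "11101": 0, 1.
That node has 2 child edges.

2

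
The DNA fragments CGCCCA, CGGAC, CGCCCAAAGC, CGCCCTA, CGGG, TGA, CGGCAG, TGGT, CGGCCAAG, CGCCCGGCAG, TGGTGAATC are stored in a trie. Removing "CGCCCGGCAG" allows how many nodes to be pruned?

5

After clearing the end-marker at "CGCCCGGCAG", prune upward until reaching a node still needed by another word.
The suffix "GGCAG" (5 nodes) is used only by "CGCCCGGCAG"; the node for "CGCCC" still has the child "A", so pruning stops there.
Nodes removed: 5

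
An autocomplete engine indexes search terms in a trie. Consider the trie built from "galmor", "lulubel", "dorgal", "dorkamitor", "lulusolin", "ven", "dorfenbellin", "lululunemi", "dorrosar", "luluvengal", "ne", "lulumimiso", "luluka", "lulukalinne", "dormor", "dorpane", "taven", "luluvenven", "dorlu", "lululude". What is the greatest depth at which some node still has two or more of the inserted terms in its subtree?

Look for the deepest trie node that still has at least two words in its subtree.
e.g. "luluvengal" and "luluvenven" share the prefix "luluven" of length 7; no pair shares a longer one.
Longest shared-prefix length: 7

7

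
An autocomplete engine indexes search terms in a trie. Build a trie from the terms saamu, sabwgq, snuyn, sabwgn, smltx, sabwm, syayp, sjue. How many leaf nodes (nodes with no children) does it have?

8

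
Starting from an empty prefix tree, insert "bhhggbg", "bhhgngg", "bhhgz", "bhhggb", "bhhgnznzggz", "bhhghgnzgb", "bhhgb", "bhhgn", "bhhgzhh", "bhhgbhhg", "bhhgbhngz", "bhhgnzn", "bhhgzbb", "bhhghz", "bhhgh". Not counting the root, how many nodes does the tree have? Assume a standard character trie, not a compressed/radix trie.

35

Trie structure (* marks end of a word):
(root)
└─ b
   └─ h
      └─ h
         └─ g
            ├─ b *
            │  └─ h
            │     ├─ h
            │     │  └─ g *
            │     └─ n
            │        └─ g
            │           └─ z *
            ├─ g
            │  └─ b *
            │     └─ g *
            ├─ h *
            │  ├─ g
            │  │  └─ n
            │  │     └─ z
            │  │        └─ g
            │  │           └─ b *
            │  └─ z *
            ├─ n *
            │  ├─ g
            │  │  └─ g *
            │  └─ z
            │     └─ n *
            │        └─ z
            │           └─ g
            │              └─ g
            │                 └─ z *
            └─ z *
               ├─ b
               │  └─ b *
               └─ h
                  └─ h *
Counting every labelled node above: 35.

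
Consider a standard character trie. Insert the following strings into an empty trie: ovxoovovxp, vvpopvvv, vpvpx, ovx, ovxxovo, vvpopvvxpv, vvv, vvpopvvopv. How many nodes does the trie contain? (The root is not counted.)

Trace insertions, counting only characters that open a new branch:
  "ovxoovovxp" → 10 new (o, v, x, o, o, v, o, v, x, p)
  "vvpopvvv" → 8 new (v, v, p, o, p, v, v, v)
  "vpvpx" → prefix "v" already present; 4 new (p, v, p, x)
  "ovx" → prefix "ovx" already present; 0 new (none)
  "ovxxovo" → prefix "ovx" already present; 4 new (x, o, v, o)
  "vvpopvvxpv" → prefix "vvpopvv" already present; 3 new (x, p, v)
  "vvv" → prefix "vv" already present; 1 new (v)
  "vvpopvvopv" → prefix "vvpopvv" already present; 3 new (o, p, v)
Total nodes = 10 + 8 + 4 + 0 + 4 + 3 + 1 + 3 = 33

33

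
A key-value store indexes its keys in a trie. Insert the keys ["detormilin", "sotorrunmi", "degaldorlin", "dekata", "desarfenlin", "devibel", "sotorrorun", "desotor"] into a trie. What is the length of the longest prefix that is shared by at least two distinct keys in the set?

The deepest shared node is where two words last agree before diverging.
e.g. "sotorrorun" and "sotorrunmi" share the prefix "sotorr" of length 6; no pair shares a longer one.
Longest shared-prefix length: 6

6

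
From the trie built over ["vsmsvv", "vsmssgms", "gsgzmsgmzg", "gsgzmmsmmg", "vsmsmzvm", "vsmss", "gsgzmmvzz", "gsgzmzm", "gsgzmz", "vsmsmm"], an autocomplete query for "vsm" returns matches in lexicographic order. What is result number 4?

DFS of the "vsm" subtree visits, in order: "vsmsmm", "vsmsmzvm", "vsmss", "vsmssgms", "vsmsvv"
The 4th is vsmssgms.

vsmssgms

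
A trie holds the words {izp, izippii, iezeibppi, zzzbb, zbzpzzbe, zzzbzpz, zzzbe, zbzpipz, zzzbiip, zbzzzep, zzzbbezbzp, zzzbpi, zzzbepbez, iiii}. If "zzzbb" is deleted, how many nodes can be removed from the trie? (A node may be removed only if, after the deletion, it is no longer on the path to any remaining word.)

0

After clearing the end-marker at "zzzbb", prune upward until reaching a node still needed by another word.
Every node on "zzzbb" is still needed (e.g. by "zzzbbezbzp"), so nothing is freed.
Nodes removed: 0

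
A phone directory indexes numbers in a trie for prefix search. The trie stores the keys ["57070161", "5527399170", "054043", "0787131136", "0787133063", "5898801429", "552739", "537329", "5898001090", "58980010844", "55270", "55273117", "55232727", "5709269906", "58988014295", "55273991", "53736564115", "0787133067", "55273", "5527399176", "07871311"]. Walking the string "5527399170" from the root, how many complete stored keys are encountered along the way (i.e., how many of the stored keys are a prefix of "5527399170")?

4

Traverse "5527399170" character by character; count nodes along the way that are marked as word ends.
Prefixes of the query that are stored words: "55273", "552739", "55273991", "5527399170"
Count: 4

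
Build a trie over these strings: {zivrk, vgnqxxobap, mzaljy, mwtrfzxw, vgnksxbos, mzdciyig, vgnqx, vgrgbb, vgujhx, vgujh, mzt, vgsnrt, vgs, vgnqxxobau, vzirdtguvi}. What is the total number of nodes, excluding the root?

63

Insert word by word; a character creates a node only if that edge doesn't already exist:
  "zivrk" → 5 new (z, i, v, r, k)
  "vgnqxxobap" → 10 new (v, g, n, q, x, x, o, b, a, p)
  "mzaljy" → 6 new (m, z, a, l, j, y)
  "mwtrfzxw" → prefix "m" already present; 7 new (w, t, r, f, z, x, w)
  "vgnksxbos" → prefix "vgn" already present; 6 new (k, s, x, b, o, s)
  "mzdciyig" → prefix "mz" already present; 6 new (d, c, i, y, i, g)
  "vgnqx" → prefix "vgnqx" already present; 0 new (none)
  "vgrgbb" → prefix "vg" already present; 4 new (r, g, b, b)
  "vgujhx" → prefix "vg" already present; 4 new (u, j, h, x)
  "vgujh" → prefix "vgujh" already present; 0 new (none)
  "mzt" → prefix "mz" already present; 1 new (t)
  "vgsnrt" → prefix "vg" already present; 4 new (s, n, r, t)
  "vgs" → prefix "vgs" already present; 0 new (none)
  "vgnqxxobau" → prefix "vgnqxxoba" already present; 1 new (u)
  "vzirdtguvi" → prefix "v" already present; 9 new (z, i, r, d, t, g, u, v, i)
Total nodes = 5 + 10 + 6 + 7 + 6 + 6 + 0 + 4 + 4 + 0 + 1 + 4 + 0 + 1 + 9 = 63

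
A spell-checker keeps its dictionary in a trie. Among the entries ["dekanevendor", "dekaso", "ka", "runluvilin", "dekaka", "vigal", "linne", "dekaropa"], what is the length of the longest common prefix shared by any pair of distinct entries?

4

The deepest shared node is where two words last agree before diverging.
"dekaka" and "dekanevendor" agree on "deka" (4 characters) before diverging; nothing deeper is shared.
Longest shared-prefix length: 4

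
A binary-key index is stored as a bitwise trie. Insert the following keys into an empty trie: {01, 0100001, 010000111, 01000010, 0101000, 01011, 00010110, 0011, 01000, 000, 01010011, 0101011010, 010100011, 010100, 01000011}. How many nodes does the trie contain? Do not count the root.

Count nodes per top-level branch (shared prefixes stored once):
  '0'-branch (000, 00010110, 0011, 01, 01000, 0100001, 01000010, 01000011, 010000111, 010100, 0101000, 010100011, 01010011, 0101011010, 01011): 33 nodes
Sum: 33

33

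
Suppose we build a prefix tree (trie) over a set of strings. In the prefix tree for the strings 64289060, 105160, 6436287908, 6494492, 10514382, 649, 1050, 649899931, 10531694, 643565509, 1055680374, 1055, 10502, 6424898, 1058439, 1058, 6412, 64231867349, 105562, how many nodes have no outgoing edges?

Leaves are exactly the stored words that no other stored word extends.
Those words: "10502", "10514382", "105160", "10531694", "105562", "1055680374", "1058439", "6412", "64231867349", "6424898", "64289060", "643565509", "6436287908", "6494492", "649899931"
Leaf count: 15

15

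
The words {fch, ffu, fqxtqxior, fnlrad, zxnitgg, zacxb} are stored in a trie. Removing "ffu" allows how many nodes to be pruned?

2

After clearing the end-marker at "ffu", prune upward until reaching a node still needed by another word.
The suffix "fu" (2 nodes) is used only by "ffu"; the node for "f" still has the child "c", so pruning stops there.
Nodes removed: 2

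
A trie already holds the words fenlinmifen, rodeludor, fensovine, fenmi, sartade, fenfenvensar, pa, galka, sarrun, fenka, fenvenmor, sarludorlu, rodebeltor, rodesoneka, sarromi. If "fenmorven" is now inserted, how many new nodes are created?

"fenm" is already a path in the trie; the remaining "orven" must be added.
So 9 − 4 = 5 new nodes.

5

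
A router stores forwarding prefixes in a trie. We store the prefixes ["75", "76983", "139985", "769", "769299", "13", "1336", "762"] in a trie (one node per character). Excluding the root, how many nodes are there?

Trie structure (* marks end of a word):
(root)
├─ 1
│  └─ 3 *
│     ├─ 3
│     │  └─ 6 *
│     └─ 9
│        └─ 9
│           └─ 8
│              └─ 5 *
└─ 7
   ├─ 5 *
   └─ 6
      ├─ 2 *
      └─ 9 *
         ├─ 2
         │  └─ 9
         │     └─ 9 *
         └─ 8
            └─ 3 *
Counting every labelled node above: 18.

18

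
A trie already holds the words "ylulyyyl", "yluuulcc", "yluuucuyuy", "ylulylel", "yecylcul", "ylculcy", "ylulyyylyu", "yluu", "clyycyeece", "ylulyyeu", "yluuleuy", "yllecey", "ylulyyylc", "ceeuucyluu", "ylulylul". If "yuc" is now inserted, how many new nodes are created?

2

"y" is already a path in the trie; the remaining "uc" must be added.
So 3 − 1 = 2 new nodes.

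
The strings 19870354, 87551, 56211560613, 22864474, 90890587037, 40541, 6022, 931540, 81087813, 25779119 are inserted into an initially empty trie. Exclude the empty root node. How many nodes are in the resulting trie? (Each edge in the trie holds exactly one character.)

71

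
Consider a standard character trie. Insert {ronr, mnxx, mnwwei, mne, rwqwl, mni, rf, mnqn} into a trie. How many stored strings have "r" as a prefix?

3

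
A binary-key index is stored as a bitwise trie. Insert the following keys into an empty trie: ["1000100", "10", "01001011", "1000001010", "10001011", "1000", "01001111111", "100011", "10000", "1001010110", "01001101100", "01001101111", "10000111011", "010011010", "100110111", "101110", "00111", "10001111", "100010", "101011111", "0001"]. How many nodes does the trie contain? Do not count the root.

74

For each word, the new-node count is its length minus the longest prefix already in the trie:
  "1000100" → 7 new (1, 0, 0, 0, 1, 0, 0)
  "10" → prefix "10" already present; 0 new (none)
  "01001011" → 8 new (0, 1, 0, 0, 1, 0, 1, 1)
  "1000001010" → prefix "1000" already present; 6 new (0, 0, 1, 0, 1, 0)
  "10001011" → prefix "100010" already present; 2 new (1, 1)
  "1000" → prefix "1000" already present; 0 new (none)
  "01001111111" → prefix "01001" already present; 6 new (1, 1, 1, 1, 1, 1)
  "100011" → prefix "10001" already present; 1 new (1)
  "10000" → prefix "10000" already present; 0 new (none)
  "1001010110" → prefix "100" already present; 7 new (1, 0, 1, 0, 1, 1, 0)
  "01001101100" → prefix "010011" already present; 5 new (0, 1, 1, 0, 0)
  "01001101111" → prefix "010011011" already present; 2 new (1, 1)
  "10000111011" → prefix "10000" already present; 6 new (1, 1, 1, 0, 1, 1)
  "010011010" → prefix "01001101" already present; 1 new (0)
  "100110111" → prefix "1001" already present; 5 new (1, 0, 1, 1, 1)
  "101110" → prefix "10" already present; 4 new (1, 1, 1, 0)
  "00111" → prefix "0" already present; 4 new (0, 1, 1, 1)
  "10001111" → prefix "100011" already present; 2 new (1, 1)
  "100010" → prefix "100010" already present; 0 new (none)
  "101011111" → prefix "101" already present; 6 new (0, 1, 1, 1, 1, 1)
  "0001" → prefix "00" already present; 2 new (0, 1)
Total nodes = 7 + 0 + 8 + 6 + 2 + 0 + 6 + 1 + 0 + 7 + 5 + 2 + 6 + 1 + 5 + 4 + 4 + 2 + 0 + 6 + 2 = 74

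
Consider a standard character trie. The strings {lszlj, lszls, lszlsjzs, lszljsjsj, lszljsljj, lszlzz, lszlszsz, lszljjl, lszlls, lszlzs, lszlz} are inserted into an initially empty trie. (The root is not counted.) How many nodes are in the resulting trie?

26

Count nodes per top-level branch (shared prefixes stored once):
  'l'-branch (lszlj, lszljjl, lszljsjsj, lszljsljj, lszlls, lszls, lszlsjzs, lszlszsz, lszlz, lszlzs, lszlzz): 26 nodes
Sum: 26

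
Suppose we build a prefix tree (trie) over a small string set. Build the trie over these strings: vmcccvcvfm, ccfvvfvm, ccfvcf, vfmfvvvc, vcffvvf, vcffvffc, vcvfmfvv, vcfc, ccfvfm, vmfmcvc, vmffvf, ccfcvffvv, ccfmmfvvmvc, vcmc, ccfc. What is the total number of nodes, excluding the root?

69

Count nodes per top-level branch (shared prefixes stored once):
  'c'-branch (ccfc, ccfcvffvv, ccfmmfvvmvc, ccfvcf, ccfvfm, ccfvvfvm): 26 nodes
  'v'-branch (vcfc, vcffvffc, vcffvvf, vcmc, vcvfmfvv, vfmfvvvc, vmcccvcvfm, vmffvf, vmfmcvc): 43 nodes
Sum: 69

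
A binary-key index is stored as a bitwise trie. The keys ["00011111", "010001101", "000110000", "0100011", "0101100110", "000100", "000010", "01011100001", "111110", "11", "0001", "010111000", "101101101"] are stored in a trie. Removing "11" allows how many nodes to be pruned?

Walk "11" from the leaf back toward the root, removing each node that no remaining word uses.
Every node on "11" is still needed (e.g. by "111110"), so nothing is freed.
Nodes removed: 0

0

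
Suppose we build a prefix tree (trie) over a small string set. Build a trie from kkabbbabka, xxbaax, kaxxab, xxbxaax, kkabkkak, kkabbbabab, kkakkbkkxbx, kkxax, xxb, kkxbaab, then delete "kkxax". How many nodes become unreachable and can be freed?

A node on "kkxax"'s path can go only if nothing else ends at it or branches off below it.
The suffix "ax" (2 nodes) is used only by "kkxax"; the node for "kkx" still has the child "b", so pruning stops there.
Nodes removed: 2

2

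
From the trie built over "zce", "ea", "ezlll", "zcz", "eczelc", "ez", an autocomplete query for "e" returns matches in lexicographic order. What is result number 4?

ezlll

Filter for "e…" and sort: "ea", "eczelc", "ez", "ezlll"
Position 4: ezlll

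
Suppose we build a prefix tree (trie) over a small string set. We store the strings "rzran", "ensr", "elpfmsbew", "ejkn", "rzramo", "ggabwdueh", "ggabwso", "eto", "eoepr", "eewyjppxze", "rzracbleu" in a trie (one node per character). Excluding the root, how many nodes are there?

For each word, the new-node count is its length minus the longest prefix already in the trie:
  "rzran" → 5 new (r, z, r, a, n)
  "ensr" → 4 new (e, n, s, r)
  "elpfmsbew" → prefix "e" already present; 8 new (l, p, f, m, s, b, e, w)
  "ejkn" → prefix "e" already present; 3 new (j, k, n)
  "rzramo" → prefix "rzra" already present; 2 new (m, o)
  "ggabwdueh" → 9 new (g, g, a, b, w, d, u, e, h)
  "ggabwso" → prefix "ggabw" already present; 2 new (s, o)
  "eto" → prefix "e" already present; 2 new (t, o)
  "eoepr" → prefix "e" already present; 4 new (o, e, p, r)
  "eewyjppxze" → prefix "e" already present; 9 new (e, w, y, j, p, p, x, z, e)
  "rzracbleu" → prefix "rzra" already present; 5 new (c, b, l, e, u)
Total nodes = 5 + 4 + 8 + 3 + 2 + 9 + 2 + 2 + 4 + 9 + 5 = 53

53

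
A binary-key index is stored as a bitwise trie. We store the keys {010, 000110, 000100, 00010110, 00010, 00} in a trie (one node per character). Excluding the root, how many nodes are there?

13

Trie structure (* marks end of a word):
(root)
└─ 0
   ├─ 0 *
   │  └─ 0
   │     └─ 1
   │        ├─ 0 *
   │        │  ├─ 0 *
   │        │  └─ 1
   │        │     └─ 1
   │        │        └─ 0 *
   │        └─ 1
   │           └─ 0 *
   └─ 1
      └─ 0 *
Counting every labelled node above: 13.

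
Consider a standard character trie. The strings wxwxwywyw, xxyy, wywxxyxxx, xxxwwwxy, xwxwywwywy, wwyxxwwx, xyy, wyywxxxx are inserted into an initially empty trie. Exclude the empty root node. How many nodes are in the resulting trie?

51

Count nodes per top-level branch (shared prefixes stored once):
  'w'-branch (wwyxxwwx, wxwxwywyw, wywxxyxxx, wyywxxxx): 30 nodes
  'x'-branch (xwxwywwywy, xxxwwwxy, xxyy, xyy): 21 nodes
Sum: 51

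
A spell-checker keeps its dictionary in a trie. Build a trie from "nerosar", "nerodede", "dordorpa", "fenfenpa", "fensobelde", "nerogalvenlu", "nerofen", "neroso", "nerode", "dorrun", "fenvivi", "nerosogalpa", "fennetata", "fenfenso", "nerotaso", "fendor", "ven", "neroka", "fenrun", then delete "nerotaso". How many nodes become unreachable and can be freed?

Walk "nerotaso" from the leaf back toward the root, removing each node that no remaining word uses.
The suffix "taso" (4 nodes) is used only by "nerotaso"; the node for "nero" still has the child "s", so pruning stops there.
Nodes removed: 4

4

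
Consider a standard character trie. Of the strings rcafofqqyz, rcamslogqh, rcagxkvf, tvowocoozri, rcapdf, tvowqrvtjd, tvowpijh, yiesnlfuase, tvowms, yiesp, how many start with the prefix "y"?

Walk to "y"; the words in its subtree are exactly those with that prefix.
Words under "y": yiesnlfuase, yiesp
Count: 2

2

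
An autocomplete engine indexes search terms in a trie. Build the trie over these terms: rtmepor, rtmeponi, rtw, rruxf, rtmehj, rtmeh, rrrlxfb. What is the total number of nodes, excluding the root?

21

Trie structure (* marks end of a word):
(root)
└─ r
   ├─ r
   │  ├─ r
   │  │  └─ l
   │  │     └─ x
   │  │        └─ f
   │  │           └─ b *
   │  └─ u
   │     └─ x
   │        └─ f *
   └─ t
      ├─ m
      │  └─ e
      │     ├─ h *
      │     │  └─ j *
      │     └─ p
      │        └─ o
      │           ├─ n
      │           │  └─ i *
      │           └─ r *
      └─ w *
Counting every labelled node above: 21.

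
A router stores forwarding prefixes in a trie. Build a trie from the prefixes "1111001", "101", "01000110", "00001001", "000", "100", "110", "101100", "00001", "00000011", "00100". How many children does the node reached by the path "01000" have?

1

The children of the "01000" node are the distinct next characters among strings starting with "01000".
Characters that immediately follow "01000" among the stored strings: {1}.
That node has 1 child edge.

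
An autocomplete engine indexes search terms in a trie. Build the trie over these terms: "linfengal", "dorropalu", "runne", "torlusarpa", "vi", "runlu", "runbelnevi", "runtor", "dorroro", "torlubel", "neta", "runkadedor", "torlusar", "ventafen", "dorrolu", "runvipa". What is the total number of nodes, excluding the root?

Trace insertions, counting only characters that open a new branch:
  "linfengal" → 9 new (l, i, n, f, e, n, g, a, l)
  "dorropalu" → 9 new (d, o, r, r, o, p, a, l, u)
  "runne" → 5 new (r, u, n, n, e)
  "torlusarpa" → 10 new (t, o, r, l, u, s, a, r, p, a)
  "vi" → 2 new (v, i)
  "runlu" → prefix "run" already present; 2 new (l, u)
  "runbelnevi" → prefix "run" already present; 7 new (b, e, l, n, e, v, i)
  "runtor" → prefix "run" already present; 3 new (t, o, r)
  "dorroro" → prefix "dorro" already present; 2 new (r, o)
  "torlubel" → prefix "torlu" already present; 3 new (b, e, l)
  "neta" → 4 new (n, e, t, a)
  "runkadedor" → prefix "run" already present; 7 new (k, a, d, e, d, o, r)
  "torlusar" → prefix "torlusar" already present; 0 new (none)
  "ventafen" → prefix "v" already present; 7 new (e, n, t, a, f, e, n)
  "dorrolu" → prefix "dorro" already present; 2 new (l, u)
  "runvipa" → prefix "run" already present; 4 new (v, i, p, a)
Total nodes = 9 + 9 + 5 + 10 + 2 + 2 + 7 + 3 + 2 + 3 + 4 + 7 + 0 + 7 + 2 + 4 = 76

76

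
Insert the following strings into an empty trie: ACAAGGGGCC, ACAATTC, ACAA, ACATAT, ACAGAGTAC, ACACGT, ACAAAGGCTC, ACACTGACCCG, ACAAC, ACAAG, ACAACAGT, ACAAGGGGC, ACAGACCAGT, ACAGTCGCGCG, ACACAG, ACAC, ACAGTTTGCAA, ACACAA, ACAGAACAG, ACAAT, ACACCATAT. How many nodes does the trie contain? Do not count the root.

72

Count nodes per top-level branch (shared prefixes stored once):
  'A'-branch (ACAA, ACAAAGGCTC, ACAAC, ACAACAGT, ACAAG, ACAAGGGGC, ACAAGGGGCC, ACAAT, ACAATTC, ACAC, ACACAA, ACACAG, ACACCATAT, ACACGT, ACACTGACCCG, ACAGAACAG, ACAGACCAGT, ACAGAGTAC, ACAGTCGCGCG, ACAGTTTGCAA, ACATAT): 72 nodes
Sum: 72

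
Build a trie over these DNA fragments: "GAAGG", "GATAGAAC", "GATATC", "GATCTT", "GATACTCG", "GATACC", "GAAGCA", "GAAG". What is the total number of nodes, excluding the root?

23

Trace insertions, counting only characters that open a new branch:
  "GAAGG" → 5 new (G, A, A, G, G)
  "GATAGAAC" → prefix "GA" already present; 6 new (T, A, G, A, A, C)
  "GATATC" → prefix "GATA" already present; 2 new (T, C)
  "GATCTT" → prefix "GAT" already present; 3 new (C, T, T)
  "GATACTCG" → prefix "GATA" already present; 4 new (C, T, C, G)
  "GATACC" → prefix "GATAC" already present; 1 new (C)
  "GAAGCA" → prefix "GAAG" already present; 2 new (C, A)
  "GAAG" → prefix "GAAG" already present; 0 new (none)
Total nodes = 5 + 6 + 2 + 3 + 4 + 1 + 2 + 0 = 23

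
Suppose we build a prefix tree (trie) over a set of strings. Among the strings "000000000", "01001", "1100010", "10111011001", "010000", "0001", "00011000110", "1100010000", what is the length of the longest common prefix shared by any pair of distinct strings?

The deepest shared node is where two words last agree before diverging.
"1100010" and "1100010000" agree on "1100010" (7 characters) before diverging; nothing deeper is shared.
Longest shared-prefix length: 7

7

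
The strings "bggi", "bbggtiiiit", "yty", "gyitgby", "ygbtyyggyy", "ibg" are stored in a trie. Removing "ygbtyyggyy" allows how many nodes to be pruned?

9

After clearing the end-marker at "ygbtyyggyy", prune upward until reaching a node still needed by another word.
The suffix "gbtyyggyy" (9 nodes) is used only by "ygbtyyggyy"; the node for "y" still has the child "t", so pruning stops there.
Nodes removed: 9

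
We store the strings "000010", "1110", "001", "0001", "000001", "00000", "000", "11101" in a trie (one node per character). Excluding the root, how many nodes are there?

15

Trace insertions, counting only characters that open a new branch:
  "000010" → 6 new (0, 0, 0, 0, 1, 0)
  "1110" → 4 new (1, 1, 1, 0)
  "001" → prefix "00" already present; 1 new (1)
  "0001" → prefix "000" already present; 1 new (1)
  "000001" → prefix "0000" already present; 2 new (0, 1)
  "00000" → prefix "00000" already present; 0 new (none)
  "000" → prefix "000" already present; 0 new (none)
  "11101" → prefix "1110" already present; 1 new (1)
Total nodes = 6 + 4 + 1 + 1 + 2 + 0 + 0 + 1 = 15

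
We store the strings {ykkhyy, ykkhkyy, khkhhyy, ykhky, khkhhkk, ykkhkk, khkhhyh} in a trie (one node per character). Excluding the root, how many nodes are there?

23

Count nodes per top-level branch (shared prefixes stored once):
  'k'-branch (khkhhkk, khkhhyh, khkhhyy): 10 nodes
  'y'-branch (ykhky, ykkhkk, ykkhkyy, ykkhyy): 13 nodes
Sum: 23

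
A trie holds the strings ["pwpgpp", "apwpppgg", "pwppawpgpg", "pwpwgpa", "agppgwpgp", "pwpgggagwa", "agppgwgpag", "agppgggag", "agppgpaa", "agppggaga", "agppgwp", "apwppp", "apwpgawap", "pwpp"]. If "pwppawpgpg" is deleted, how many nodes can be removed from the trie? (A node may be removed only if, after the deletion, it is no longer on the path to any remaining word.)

6

After clearing the end-marker at "pwppawpgpg", prune upward until reaching a node still needed by another word.
The suffix "awpgpg" (6 nodes) is used only by "pwppawpgpg"; "pwpp" is itself a stored word, so pruning stops there.
Nodes removed: 6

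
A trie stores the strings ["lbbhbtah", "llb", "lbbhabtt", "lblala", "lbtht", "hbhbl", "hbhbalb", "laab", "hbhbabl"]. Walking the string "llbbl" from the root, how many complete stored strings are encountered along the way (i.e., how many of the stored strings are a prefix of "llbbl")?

1

Traverse "llbbl" character by character; count nodes along the way that are marked as word ends.
Prefixes of the query that are stored words: "llb"
Count: 1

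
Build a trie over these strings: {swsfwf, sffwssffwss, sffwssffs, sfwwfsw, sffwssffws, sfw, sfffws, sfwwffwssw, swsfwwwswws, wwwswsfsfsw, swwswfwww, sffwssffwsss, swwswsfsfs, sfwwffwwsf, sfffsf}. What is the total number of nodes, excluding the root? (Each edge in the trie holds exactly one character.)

65

For each word, the new-node count is its length minus the longest prefix already in the trie:
  "swsfwf" → 6 new (s, w, s, f, w, f)
  "sffwssffwss" → prefix "s" already present; 10 new (f, f, w, s, s, f, f, w, s, s)
  "sffwssffs" → prefix "sffwssff" already present; 1 new (s)
  "sfwwfsw" → prefix "sf" already present; 5 new (w, w, f, s, w)
  "sffwssffws" → prefix "sffwssffws" already present; 0 new (none)
  "sfw" → prefix "sfw" already present; 0 new (none)
  "sfffws" → prefix "sff" already present; 3 new (f, w, s)
  "sfwwffwssw" → prefix "sfwwf" already present; 5 new (f, w, s, s, w)
  "swsfwwwswws" → prefix "swsfw" already present; 6 new (w, w, s, w, w, s)
  "wwwswsfsfsw" → 11 new (w, w, w, s, w, s, f, s, f, s, w)
  "swwswfwww" → prefix "sw" already present; 7 new (w, s, w, f, w, w, w)
  "sffwssffwsss" → prefix "sffwssffwss" already present; 1 new (s)
  "swwswsfsfs" → prefix "swwsw" already present; 5 new (s, f, s, f, s)
  "sfwwffwwsf" → prefix "sfwwffw" already present; 3 new (w, s, f)
  "sfffsf" → prefix "sfff" already present; 2 new (s, f)
Total nodes = 6 + 10 + 1 + 5 + 0 + 0 + 3 + 5 + 6 + 11 + 7 + 1 + 5 + 3 + 2 = 65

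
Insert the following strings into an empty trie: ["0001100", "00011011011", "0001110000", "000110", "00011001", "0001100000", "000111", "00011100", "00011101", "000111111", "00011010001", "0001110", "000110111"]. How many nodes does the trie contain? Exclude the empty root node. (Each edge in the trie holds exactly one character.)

30

Insert word by word; a character creates a node only if that edge doesn't already exist:
  "0001100" → 7 new (0, 0, 0, 1, 1, 0, 0)
  "00011011011" → prefix "000110" already present; 5 new (1, 1, 0, 1, 1)
  "0001110000" → prefix "00011" already present; 5 new (1, 0, 0, 0, 0)
  "000110" → prefix "000110" already present; 0 new (none)
  "00011001" → prefix "0001100" already present; 1 new (1)
  "0001100000" → prefix "0001100" already present; 3 new (0, 0, 0)
  "000111" → prefix "000111" already present; 0 new (none)
  "00011100" → prefix "00011100" already present; 0 new (none)
  "00011101" → prefix "0001110" already present; 1 new (1)
  "000111111" → prefix "000111" already present; 3 new (1, 1, 1)
  "00011010001" → prefix "0001101" already present; 4 new (0, 0, 0, 1)
  "0001110" → prefix "0001110" already present; 0 new (none)
  "000110111" → prefix "00011011" already present; 1 new (1)
Total nodes = 7 + 5 + 5 + 0 + 1 + 3 + 0 + 0 + 1 + 3 + 4 + 0 + 1 = 30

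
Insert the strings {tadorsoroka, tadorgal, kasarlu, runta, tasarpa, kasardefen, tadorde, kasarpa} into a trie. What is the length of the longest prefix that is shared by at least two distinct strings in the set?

5

Look for the deepest trie node that still has at least two words in its subtree.
"kasardefen" and "kasarlu" agree on "kasar" (5 characters) before diverging; nothing deeper is shared.
Longest shared-prefix length: 5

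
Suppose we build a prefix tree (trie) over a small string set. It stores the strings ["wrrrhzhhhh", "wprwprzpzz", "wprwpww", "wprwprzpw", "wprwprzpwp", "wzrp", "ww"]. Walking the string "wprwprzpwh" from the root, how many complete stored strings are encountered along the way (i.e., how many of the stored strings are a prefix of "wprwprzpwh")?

Traverse "wprwprzpwh" character by character; count nodes along the way that are marked as word ends.
Prefixes of the query that are stored words: "wprwprzpw"
Count: 1

1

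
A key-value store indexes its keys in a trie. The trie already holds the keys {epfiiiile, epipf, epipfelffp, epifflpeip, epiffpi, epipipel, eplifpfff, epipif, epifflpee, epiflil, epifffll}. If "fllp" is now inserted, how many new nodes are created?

Nothing in the trie begins with "f"; the whole of "fllp" is new.
4 − 0 = 4 new nodes.

4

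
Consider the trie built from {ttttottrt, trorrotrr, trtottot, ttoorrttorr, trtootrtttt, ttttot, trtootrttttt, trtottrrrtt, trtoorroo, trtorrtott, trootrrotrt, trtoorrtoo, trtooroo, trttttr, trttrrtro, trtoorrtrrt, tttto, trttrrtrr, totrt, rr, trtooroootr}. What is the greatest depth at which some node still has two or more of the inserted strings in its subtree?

Equivalently: take the maximum, over all pairs, of their longest common prefix length.
e.g. "trtootrtttt" and "trtootrttttt" share the prefix "trtootrtttt" of length 11; no pair shares a longer one.
Longest shared-prefix length: 11

11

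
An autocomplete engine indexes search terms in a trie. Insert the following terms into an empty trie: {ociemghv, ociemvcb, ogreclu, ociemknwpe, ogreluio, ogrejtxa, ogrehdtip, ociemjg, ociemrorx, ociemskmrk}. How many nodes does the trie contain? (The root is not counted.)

Trace insertions, counting only characters that open a new branch:
  "ociemghv" → 8 new (o, c, i, e, m, g, h, v)
  "ociemvcb" → prefix "ociem" already present; 3 new (v, c, b)
  "ogreclu" → prefix "o" already present; 6 new (g, r, e, c, l, u)
  "ociemknwpe" → prefix "ociem" already present; 5 new (k, n, w, p, e)
  "ogreluio" → prefix "ogre" already present; 4 new (l, u, i, o)
  "ogrejtxa" → prefix "ogre" already present; 4 new (j, t, x, a)
  "ogrehdtip" → prefix "ogre" already present; 5 new (h, d, t, i, p)
  "ociemjg" → prefix "ociem" already present; 2 new (j, g)
  "ociemrorx" → prefix "ociem" already present; 4 new (r, o, r, x)
  "ociemskmrk" → prefix "ociem" already present; 5 new (s, k, m, r, k)
Total nodes = 8 + 3 + 6 + 5 + 4 + 4 + 5 + 2 + 4 + 5 = 46

46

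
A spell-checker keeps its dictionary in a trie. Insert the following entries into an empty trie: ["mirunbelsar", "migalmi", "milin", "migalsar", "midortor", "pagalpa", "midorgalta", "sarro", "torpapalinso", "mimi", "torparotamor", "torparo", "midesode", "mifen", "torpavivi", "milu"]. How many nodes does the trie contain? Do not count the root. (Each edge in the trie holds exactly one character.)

For each word, the new-node count is its length minus the longest prefix already in the trie:
  "mirunbelsar" → 11 new (m, i, r, u, n, b, e, l, s, a, r)
  "migalmi" → prefix "mi" already present; 5 new (g, a, l, m, i)
  "milin" → prefix "mi" already present; 3 new (l, i, n)
  "migalsar" → prefix "migal" already present; 3 new (s, a, r)
  "midortor" → prefix "mi" already present; 6 new (d, o, r, t, o, r)
  "pagalpa" → 7 new (p, a, g, a, l, p, a)
  "midorgalta" → prefix "midor" already present; 5 new (g, a, l, t, a)
  "sarro" → 5 new (s, a, r, r, o)
  "torpapalinso" → 12 new (t, o, r, p, a, p, a, l, i, n, s, o)
  "mimi" → prefix "mi" already present; 2 new (m, i)
  "torparotamor" → prefix "torpa" already present; 7 new (r, o, t, a, m, o, r)
  "torparo" → prefix "torparo" already present; 0 new (none)
  "midesode" → prefix "mid" already present; 5 new (e, s, o, d, e)
  "mifen" → prefix "mi" already present; 3 new (f, e, n)
  "torpavivi" → prefix "torpa" already present; 4 new (v, i, v, i)
  "milu" → prefix "mil" already present; 1 new (u)
Total nodes = 11 + 5 + 3 + 3 + 6 + 7 + 5 + 5 + 12 + 2 + 7 + 0 + 5 + 3 + 4 + 1 = 79

79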